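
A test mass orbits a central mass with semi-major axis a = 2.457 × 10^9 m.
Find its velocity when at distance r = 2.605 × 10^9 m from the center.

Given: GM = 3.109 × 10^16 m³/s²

Vis-viva: v = √(GM · (2/r − 1/a)).
2/r − 1/a = 2/2.605e+09 − 1/2.457e+09 = 3.60754e-10 m⁻¹.
v = √(3.109e+16 · 3.60754e-10) m/s ≈ 3349 m/s = 3.349 km/s.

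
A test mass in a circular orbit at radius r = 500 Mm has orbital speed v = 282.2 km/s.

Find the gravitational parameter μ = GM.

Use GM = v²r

Convert to SI: r = 500 Mm = 5e+08 m; v = 282.2 km/s = 282200 m/s.
For a circular orbit v² = GM/r, so GM = v² · r.
GM = (282200)² · 5e+08 m³/s² ≈ 3.982e+19 m³/s² = 3.982 × 10^19 m³/s².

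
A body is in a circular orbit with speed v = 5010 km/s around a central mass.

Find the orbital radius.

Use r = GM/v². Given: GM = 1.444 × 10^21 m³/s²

Convert to SI: v = 5010 km/s = 5.01e+06 m/s.
For a circular orbit, v² = GM / r, so r = GM / v².
r = 1.444e+21 / (5.01e+06)² m ≈ 5.753e+07 m = 57.53 Mm.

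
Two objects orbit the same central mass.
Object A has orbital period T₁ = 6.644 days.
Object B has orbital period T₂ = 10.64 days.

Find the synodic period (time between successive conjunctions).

Convert to SI: T₁ = 6.644 days = 574042 s; T₂ = 10.64 days = 919296 s.
T_syn = |T₁ · T₂ / (T₁ − T₂)|.
T_syn = |574042 · 919296 / (574042 − 919296)| s ≈ 1.528e+06 s = 17.69 days.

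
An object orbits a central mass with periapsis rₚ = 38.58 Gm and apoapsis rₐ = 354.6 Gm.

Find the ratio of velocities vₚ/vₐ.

Convert to SI: rₚ = 38.58 Gm = 3.858e+10 m; rₐ = 354.6 Gm = 3.546e+11 m.
Conservation of angular momentum gives rₚvₚ = rₐvₐ, so vₚ/vₐ = rₐ/rₚ.
vₚ/vₐ = 3.546e+11 / 3.858e+10 ≈ 9.191.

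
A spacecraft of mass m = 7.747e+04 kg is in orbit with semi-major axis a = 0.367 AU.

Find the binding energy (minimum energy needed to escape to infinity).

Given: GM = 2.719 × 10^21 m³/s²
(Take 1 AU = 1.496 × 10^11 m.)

Convert to SI: a = 0.367 AU = 5.49032e+10 m.
Total orbital energy is E = −GMm/(2a); binding energy is E_bind = −E = GMm/(2a).
E_bind = 2.719e+21 · 7.747e+04 / (2 · 5.49032e+10) J ≈ 1.918e+15 J = 1.918 PJ.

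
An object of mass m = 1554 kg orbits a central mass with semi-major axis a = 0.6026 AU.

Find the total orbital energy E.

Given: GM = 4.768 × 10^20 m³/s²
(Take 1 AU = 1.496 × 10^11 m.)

Convert to SI: a = 0.6026 AU = 9.0149e+10 m.
E = −GMm / (2a).
E = −4.768e+20 · 1554 / (2 · 9.0149e+10) J ≈ -4.11e+12 J = -4.11 TJ.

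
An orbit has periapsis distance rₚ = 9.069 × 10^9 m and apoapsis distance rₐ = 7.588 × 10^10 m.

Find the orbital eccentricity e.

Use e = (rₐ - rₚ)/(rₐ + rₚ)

e = (rₐ − rₚ) / (rₐ + rₚ).
e = (7.588e+10 − 9.069e+09) / (7.588e+10 + 9.069e+09) = 6.6811e+10 / 8.4949e+10 ≈ 0.7865.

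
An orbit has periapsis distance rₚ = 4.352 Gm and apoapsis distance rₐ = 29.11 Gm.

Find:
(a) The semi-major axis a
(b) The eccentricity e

Convert to SI: rₚ = 4.352 Gm = 4.352e+09 m; rₐ = 29.11 Gm = 2.911e+10 m.
(a) a = (rₚ + rₐ) / 2 = (4.352e+09 + 2.911e+10) / 2 ≈ 1.673e+10 m = 16.73 Gm.
(b) e = (rₐ − rₚ) / (rₐ + rₚ) = (2.911e+10 − 4.352e+09) / (2.911e+10 + 4.352e+09) ≈ 0.7399.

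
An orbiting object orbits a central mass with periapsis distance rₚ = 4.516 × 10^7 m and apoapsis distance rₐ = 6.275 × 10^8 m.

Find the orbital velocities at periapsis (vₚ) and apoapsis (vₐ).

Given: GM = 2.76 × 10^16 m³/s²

Use the vis-viva equation v² = GM(2/r − 1/a) with a = (rₚ + rₐ)/2 = (4.516e+07 + 6.275e+08)/2 = 3.3633e+08 m.
vₚ = √(GM · (2/rₚ − 1/a)) = √(2.76e+16 · (2/4.516e+07 − 1/3.3633e+08)) m/s ≈ 3.377e+04 m/s = 33.77 km/s.
vₐ = √(GM · (2/rₐ − 1/a)) = √(2.76e+16 · (2/6.275e+08 − 1/3.3633e+08)) m/s ≈ 2430 m/s = 2.43 km/s.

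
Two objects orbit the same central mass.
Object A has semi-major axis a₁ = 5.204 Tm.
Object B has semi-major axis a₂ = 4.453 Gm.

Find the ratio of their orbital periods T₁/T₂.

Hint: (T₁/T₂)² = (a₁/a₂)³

Convert to SI: a₁ = 5.204 Tm = 5.204e+12 m; a₂ = 4.453 Gm = 4.453e+09 m.
From Kepler's third law, (T₁/T₂)² = (a₁/a₂)³, so T₁/T₂ = (a₁/a₂)^(3/2).
a₁/a₂ = 5.204e+12 / 4.453e+09 = 1168.65.
T₁/T₂ = (1168.65)^(3/2) ≈ 3.995e+04.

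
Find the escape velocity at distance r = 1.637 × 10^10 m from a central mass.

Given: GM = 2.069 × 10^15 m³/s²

Escape velocity comes from setting total energy to zero: ½v² − GM/r = 0 ⇒ v_esc = √(2GM / r).
v_esc = √(2 · 2.069e+15 / 1.637e+10) m/s ≈ 502.8 m/s = 502.8 m/s.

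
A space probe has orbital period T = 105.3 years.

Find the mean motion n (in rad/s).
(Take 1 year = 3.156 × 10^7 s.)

Convert to SI: T = 105.3 years = 3.32327e+09 s.
n = 2π / T.
n = 2π / 3.32327e+09 s ≈ 1.891e-09 rad/s.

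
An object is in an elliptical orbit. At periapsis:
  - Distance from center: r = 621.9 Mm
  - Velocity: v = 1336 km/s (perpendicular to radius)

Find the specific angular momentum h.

Convert to SI: r = 621.9 Mm = 6.219e+08 m; v = 1336 km/s = 1.336e+06 m/s.
With v perpendicular to r, h = r · v.
h = 6.219e+08 · 1.336e+06 m²/s ≈ 8.309e+14 m²/s.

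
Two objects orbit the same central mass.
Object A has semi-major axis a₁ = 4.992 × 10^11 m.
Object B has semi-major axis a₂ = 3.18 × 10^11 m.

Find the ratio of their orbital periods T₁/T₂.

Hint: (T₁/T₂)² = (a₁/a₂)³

From Kepler's third law, (T₁/T₂)² = (a₁/a₂)³, so T₁/T₂ = (a₁/a₂)^(3/2).
a₁/a₂ = 4.992e+11 / 3.18e+11 = 1.56981.
T₁/T₂ = (1.56981)^(3/2) ≈ 1.967.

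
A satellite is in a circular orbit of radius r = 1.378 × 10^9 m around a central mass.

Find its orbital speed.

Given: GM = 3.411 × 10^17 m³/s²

For a circular orbit, gravity supplies the centripetal force, so v = √(GM / r).
v = √(3.411e+17 / 1.378e+09) m/s ≈ 1.573e+04 m/s = 15.73 km/s.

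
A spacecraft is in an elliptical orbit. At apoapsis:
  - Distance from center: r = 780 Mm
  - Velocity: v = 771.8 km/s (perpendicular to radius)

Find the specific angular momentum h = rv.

Convert to SI: r = 780 Mm = 7.8e+08 m; v = 771.8 km/s = 771800 m/s.
With v perpendicular to r, h = r · v.
h = 7.8e+08 · 771800 m²/s ≈ 6.02e+14 m²/s.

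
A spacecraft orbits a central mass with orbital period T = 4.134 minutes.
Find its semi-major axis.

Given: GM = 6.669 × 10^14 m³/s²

Convert to SI: T = 4.134 minutes = 248.04 s.
Invert Kepler's third law: a = (GM · T² / (4π²))^(1/3).
Substituting T = 248.04 s and GM = 6.669e+14 m³/s²:
a = (6.669e+14 · (248.04)² / (4π²))^(1/3) m
a ≈ 1.013e+06 m = 1.013 Mm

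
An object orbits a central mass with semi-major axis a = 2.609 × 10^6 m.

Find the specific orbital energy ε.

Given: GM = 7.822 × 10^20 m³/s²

ε = −GM / (2a).
ε = −7.822e+20 / (2 · 2.609e+06) J/kg ≈ -1.499e+14 J/kg = -1.499e+05 GJ/kg.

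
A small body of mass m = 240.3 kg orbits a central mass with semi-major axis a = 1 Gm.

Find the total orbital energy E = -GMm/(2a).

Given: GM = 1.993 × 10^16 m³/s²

Convert to SI: a = 1 Gm = 1e+09 m.
E = −GMm / (2a).
E = −1.993e+16 · 240.3 / (2 · 1e+09) J ≈ -2.395e+09 J = -2.395 GJ.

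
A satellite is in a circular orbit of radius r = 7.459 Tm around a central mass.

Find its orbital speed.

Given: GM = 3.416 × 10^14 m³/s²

Convert to SI: r = 7.459 Tm = 7.459e+12 m.
For a circular orbit, gravity supplies the centripetal force, so v = √(GM / r).
v = √(3.416e+14 / 7.459e+12) m/s ≈ 6.767 m/s = 6.767 m/s.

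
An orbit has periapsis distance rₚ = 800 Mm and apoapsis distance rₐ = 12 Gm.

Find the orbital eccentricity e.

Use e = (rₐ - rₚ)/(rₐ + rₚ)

Convert to SI: rₚ = 800 Mm = 8e+08 m; rₐ = 12 Gm = 1.2e+10 m.
e = (rₐ − rₚ) / (rₐ + rₚ).
e = (1.2e+10 − 8e+08) / (1.2e+10 + 8e+08) = 1.12e+10 / 1.28e+10 ≈ 0.875.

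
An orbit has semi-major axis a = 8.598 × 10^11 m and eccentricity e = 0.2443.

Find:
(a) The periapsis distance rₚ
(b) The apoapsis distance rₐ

(a) rₚ = a(1 − e) = 8.598e+11 · (1 − 0.2443) = 8.598e+11 · 0.7557 ≈ 6.498e+11 m = 6.498 × 10^11 m.
(b) rₐ = a(1 + e) = 8.598e+11 · (1 + 0.2443) = 8.598e+11 · 1.2443 ≈ 1.07e+12 m = 1.07 × 10^12 m.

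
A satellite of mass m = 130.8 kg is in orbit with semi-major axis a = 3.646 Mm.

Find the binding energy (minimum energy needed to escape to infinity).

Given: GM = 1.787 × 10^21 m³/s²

Convert to SI: a = 3.646 Mm = 3.646e+06 m.
Total orbital energy is E = −GMm/(2a); binding energy is E_bind = −E = GMm/(2a).
E_bind = 1.787e+21 · 130.8 / (2 · 3.646e+06) J ≈ 3.205e+16 J = 32.05 PJ.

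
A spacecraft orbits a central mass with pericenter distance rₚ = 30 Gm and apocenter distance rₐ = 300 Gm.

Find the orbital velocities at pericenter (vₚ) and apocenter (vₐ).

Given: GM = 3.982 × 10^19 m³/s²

Convert to SI: rₚ = 30 Gm = 3e+10 m; rₐ = 300 Gm = 3e+11 m.
Use the vis-viva equation v² = GM(2/r − 1/a) with a = (rₚ + rₐ)/2 = (3e+10 + 3e+11)/2 = 1.65e+11 m.
vₚ = √(GM · (2/rₚ − 1/a)) = √(3.982e+19 · (2/3e+10 − 1/1.65e+11)) m/s ≈ 4.913e+04 m/s = 49.13 km/s.
vₐ = √(GM · (2/rₐ − 1/a)) = √(3.982e+19 · (2/3e+11 − 1/1.65e+11)) m/s ≈ 4913 m/s = 4.913 km/s.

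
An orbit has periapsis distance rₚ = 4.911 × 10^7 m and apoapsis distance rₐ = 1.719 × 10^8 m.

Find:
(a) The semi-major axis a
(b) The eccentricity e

(a) a = (rₚ + rₐ) / 2 = (4.911e+07 + 1.719e+08) / 2 ≈ 1.105e+08 m = 1.105 × 10^8 m.
(b) e = (rₐ − rₚ) / (rₐ + rₚ) = (1.719e+08 − 4.911e+07) / (1.719e+08 + 4.911e+07) ≈ 0.5556.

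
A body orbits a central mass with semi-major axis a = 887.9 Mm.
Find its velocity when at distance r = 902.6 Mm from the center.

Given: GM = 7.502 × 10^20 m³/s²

Convert to SI: a = 887.9 Mm = 8.879e+08 m; r = 902.6 Mm = 9.026e+08 m.
Vis-viva: v = √(GM · (2/r − 1/a)).
2/r − 1/a = 2/9.026e+08 − 1/8.879e+08 = 1.08957e-09 m⁻¹.
v = √(7.502e+20 · 1.08957e-09) m/s ≈ 9.041e+05 m/s = 904.1 km/s.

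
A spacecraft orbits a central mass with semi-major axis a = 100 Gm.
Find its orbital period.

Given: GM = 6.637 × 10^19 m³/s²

Convert to SI: a = 100 Gm = 1e+11 m.
Kepler's third law: T = 2π √(a³ / GM).
Substituting a = 1e+11 m and GM = 6.637e+19 m³/s²:
T = 2π √((1e+11)³ / 6.637e+19) s
T ≈ 2.439e+07 s = 282.3 days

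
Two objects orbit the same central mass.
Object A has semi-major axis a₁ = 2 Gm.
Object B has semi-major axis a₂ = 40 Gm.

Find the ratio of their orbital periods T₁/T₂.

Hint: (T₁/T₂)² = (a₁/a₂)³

Convert to SI: a₁ = 2 Gm = 2e+09 m; a₂ = 40 Gm = 4e+10 m.
From Kepler's third law, (T₁/T₂)² = (a₁/a₂)³, so T₁/T₂ = (a₁/a₂)^(3/2).
a₁/a₂ = 2e+09 / 4e+10 = 0.05.
T₁/T₂ = (0.05)^(3/2) ≈ 0.01118.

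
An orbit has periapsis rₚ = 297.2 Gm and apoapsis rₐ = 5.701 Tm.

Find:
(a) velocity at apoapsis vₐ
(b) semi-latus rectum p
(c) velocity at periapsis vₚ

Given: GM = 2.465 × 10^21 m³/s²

Convert to SI: rₚ = 297.2 Gm = 2.972e+11 m; rₐ = 5.701 Tm = 5.701e+12 m.
(a) With a = (rₚ + rₐ)/2 = 2.9991e+12 m, vₐ = √(GM (2/rₐ − 1/a)) = √(2.465e+21 · (2/5.701e+12 − 1/2.9991e+12)) m/s ≈ 6546 m/s
(b) From a = (rₚ + rₐ)/2 = 2.9991e+12 m and e = (rₐ − rₚ)/(rₐ + rₚ) = 0.900904, p = a(1 − e²) = 2.9991e+12 · (1 − (0.900904)²) ≈ 5.649e+11 m
(c) With a = (rₚ + rₐ)/2 = 2.9991e+12 m, vₚ = √(GM (2/rₚ − 1/a)) = √(2.465e+21 · (2/2.972e+11 − 1/2.9991e+12)) m/s ≈ 1.256e+05 m/s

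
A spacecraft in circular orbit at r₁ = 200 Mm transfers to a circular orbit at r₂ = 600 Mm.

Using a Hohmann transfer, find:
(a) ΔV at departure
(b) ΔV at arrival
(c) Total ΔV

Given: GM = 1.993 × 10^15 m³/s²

Convert to SI: r₁ = 200 Mm = 2e+08 m; r₂ = 600 Mm = 6e+08 m.
Transfer semi-major axis: a_t = (r₁ + r₂)/2 = (2e+08 + 6e+08)/2 = 4e+08 m.
Circular speeds: v₁ = √(GM/r₁) = 3156.74 m/s, v₂ = √(GM/r₂) = 1822.54 m/s.
Transfer speeds (vis-viva v² = GM(2/r − 1/a_t)): v₁ᵗ = 3866.2 m/s, v₂ᵗ = 1288.73 m/s.
(a) ΔV₁ = |v₁ᵗ − v₁| ≈ 709.5 m/s = 709.5 m/s.
(b) ΔV₂ = |v₂ − v₂ᵗ| ≈ 533.8 m/s = 533.8 m/s.
(c) ΔV_total = ΔV₁ + ΔV₂ ≈ 1243 m/s = 1.243 km/s.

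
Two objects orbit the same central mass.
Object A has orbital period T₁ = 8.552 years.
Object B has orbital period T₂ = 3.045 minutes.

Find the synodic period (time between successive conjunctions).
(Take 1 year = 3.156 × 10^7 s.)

Convert to SI: T₁ = 8.552 years = 2.69901e+08 s; T₂ = 3.045 minutes = 182.7 s.
T_syn = |T₁ · T₂ / (T₁ − T₂)|.
T_syn = |2.69901e+08 · 182.7 / (2.69901e+08 − 182.7)| s ≈ 182.7 s = 3.045 minutes.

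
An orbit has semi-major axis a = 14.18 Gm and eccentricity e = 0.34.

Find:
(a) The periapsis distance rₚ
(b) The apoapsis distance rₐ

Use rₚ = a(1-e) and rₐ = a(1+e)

Convert to SI: a = 14.18 Gm = 1.418e+10 m.
(a) rₚ = a(1 − e) = 1.418e+10 · (1 − 0.34) = 1.418e+10 · 0.66 ≈ 9.359e+09 m = 9.359 Gm.
(b) rₐ = a(1 + e) = 1.418e+10 · (1 + 0.34) = 1.418e+10 · 1.34 ≈ 1.9e+10 m = 19 Gm.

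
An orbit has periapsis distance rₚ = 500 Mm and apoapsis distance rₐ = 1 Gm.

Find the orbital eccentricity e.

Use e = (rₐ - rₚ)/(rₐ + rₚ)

Convert to SI: rₚ = 500 Mm = 5e+08 m; rₐ = 1 Gm = 1e+09 m.
e = (rₐ − rₚ) / (rₐ + rₚ).
e = (1e+09 − 5e+08) / (1e+09 + 5e+08) = 5e+08 / 1.5e+09 ≈ 0.3333.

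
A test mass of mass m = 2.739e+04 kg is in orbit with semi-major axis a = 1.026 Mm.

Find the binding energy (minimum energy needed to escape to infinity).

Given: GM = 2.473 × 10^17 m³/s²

Convert to SI: a = 1.026 Mm = 1.026e+06 m.
Total orbital energy is E = −GMm/(2a); binding energy is E_bind = −E = GMm/(2a).
E_bind = 2.473e+17 · 2.739e+04 / (2 · 1.026e+06) J ≈ 3.301e+15 J = 3.301 PJ.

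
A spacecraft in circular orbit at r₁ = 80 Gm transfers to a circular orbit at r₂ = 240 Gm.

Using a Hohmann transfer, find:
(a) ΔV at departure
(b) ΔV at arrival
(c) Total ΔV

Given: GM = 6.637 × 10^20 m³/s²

Convert to SI: r₁ = 80 Gm = 8e+10 m; r₂ = 240 Gm = 2.4e+11 m.
Transfer semi-major axis: a_t = (r₁ + r₂)/2 = (8e+10 + 2.4e+11)/2 = 1.6e+11 m.
Circular speeds: v₁ = √(GM/r₁) = 91083.8 m/s, v₂ = √(GM/r₂) = 52587.2 m/s.
Transfer speeds (vis-viva v² = GM(2/r − 1/a_t)): v₁ᵗ = 111554 m/s, v₂ᵗ = 37184.8 m/s.
(a) ΔV₁ = |v₁ᵗ − v₁| ≈ 2.047e+04 m/s = 20.47 km/s.
(b) ΔV₂ = |v₂ − v₂ᵗ| ≈ 1.54e+04 m/s = 15.4 km/s.
(c) ΔV_total = ΔV₁ + ΔV₂ ≈ 3.587e+04 m/s = 35.87 km/s.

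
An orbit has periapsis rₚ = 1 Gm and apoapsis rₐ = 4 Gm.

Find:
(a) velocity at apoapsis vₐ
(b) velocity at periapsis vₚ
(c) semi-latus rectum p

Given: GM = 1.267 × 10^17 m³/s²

Convert to SI: rₚ = 1 Gm = 1e+09 m; rₐ = 4 Gm = 4e+09 m.
(a) With a = (rₚ + rₐ)/2 = 2.5e+09 m, vₐ = √(GM (2/rₐ − 1/a)) = √(1.267e+17 · (2/4e+09 − 1/2.5e+09)) m/s ≈ 3559 m/s
(b) With a = (rₚ + rₐ)/2 = 2.5e+09 m, vₚ = √(GM (2/rₚ − 1/a)) = √(1.267e+17 · (2/1e+09 − 1/2.5e+09)) m/s ≈ 1.424e+04 m/s
(c) From a = (rₚ + rₐ)/2 = 2.5e+09 m and e = (rₐ − rₚ)/(rₐ + rₚ) = 0.6, p = a(1 − e²) = 2.5e+09 · (1 − (0.6)²) ≈ 1.6e+09 m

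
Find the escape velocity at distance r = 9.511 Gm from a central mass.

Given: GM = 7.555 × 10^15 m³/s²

Convert to SI: r = 9.511 Gm = 9.511e+09 m.
Escape velocity comes from setting total energy to zero: ½v² − GM/r = 0 ⇒ v_esc = √(2GM / r).
v_esc = √(2 · 7.555e+15 / 9.511e+09) m/s ≈ 1260 m/s = 1.26 km/s.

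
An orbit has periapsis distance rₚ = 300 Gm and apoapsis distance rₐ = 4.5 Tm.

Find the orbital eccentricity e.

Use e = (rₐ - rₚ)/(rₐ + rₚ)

Convert to SI: rₚ = 300 Gm = 3e+11 m; rₐ = 4.5 Tm = 4.5e+12 m.
e = (rₐ − rₚ) / (rₐ + rₚ).
e = (4.5e+12 − 3e+11) / (4.5e+12 + 3e+11) = 4.2e+12 / 4.8e+12 ≈ 0.875.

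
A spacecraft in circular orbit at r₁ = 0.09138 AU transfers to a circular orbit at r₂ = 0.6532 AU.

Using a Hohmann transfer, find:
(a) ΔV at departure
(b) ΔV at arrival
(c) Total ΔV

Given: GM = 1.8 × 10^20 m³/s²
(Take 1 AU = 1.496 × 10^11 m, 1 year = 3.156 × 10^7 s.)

Convert to SI: r₁ = 0.09138 AU = 1.36704e+10 m; r₂ = 0.6532 AU = 9.77187e+10 m.
Transfer semi-major axis: a_t = (r₁ + r₂)/2 = (1.36704e+10 + 9.77187e+10)/2 = 5.56946e+10 m.
Circular speeds: v₁ = √(GM/r₁) = 114748 m/s, v₂ = √(GM/r₂) = 42918.8 m/s.
Transfer speeds (vis-viva v² = GM(2/r − 1/a_t)): v₁ᵗ = 151994 m/s, v₂ᵗ = 21263.4 m/s.
(a) ΔV₁ = |v₁ᵗ − v₁| ≈ 3.725e+04 m/s = 7.858 AU/year.
(b) ΔV₂ = |v₂ − v₂ᵗ| ≈ 2.166e+04 m/s = 4.568 AU/year.
(c) ΔV_total = ΔV₁ + ΔV₂ ≈ 5.89e+04 m/s = 12.43 AU/year.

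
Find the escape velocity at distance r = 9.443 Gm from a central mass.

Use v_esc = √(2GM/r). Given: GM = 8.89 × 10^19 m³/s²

Convert to SI: r = 9.443 Gm = 9.443e+09 m.
Escape velocity comes from setting total energy to zero: ½v² − GM/r = 0 ⇒ v_esc = √(2GM / r).
v_esc = √(2 · 8.89e+19 / 9.443e+09) m/s ≈ 1.372e+05 m/s = 137.2 km/s.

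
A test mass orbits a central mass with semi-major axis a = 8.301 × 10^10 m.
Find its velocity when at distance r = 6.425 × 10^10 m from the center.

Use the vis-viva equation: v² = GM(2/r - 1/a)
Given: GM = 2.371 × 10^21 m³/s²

Vis-viva: v = √(GM · (2/r − 1/a)).
2/r − 1/a = 2/6.425e+10 − 1/8.301e+10 = 1.90817e-11 m⁻¹.
v = √(2.371e+21 · 1.90817e-11) m/s ≈ 2.127e+05 m/s = 212.7 km/s.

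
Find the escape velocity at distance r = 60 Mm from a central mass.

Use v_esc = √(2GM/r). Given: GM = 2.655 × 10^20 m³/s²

Convert to SI: r = 60 Mm = 6e+07 m.
Escape velocity comes from setting total energy to zero: ½v² − GM/r = 0 ⇒ v_esc = √(2GM / r).
v_esc = √(2 · 2.655e+20 / 6e+07) m/s ≈ 2.975e+06 m/s = 2975 km/s.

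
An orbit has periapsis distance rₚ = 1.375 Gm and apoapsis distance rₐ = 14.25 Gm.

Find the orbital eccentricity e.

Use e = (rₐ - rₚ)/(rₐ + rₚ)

Convert to SI: rₚ = 1.375 Gm = 1.375e+09 m; rₐ = 14.25 Gm = 1.425e+10 m.
e = (rₐ − rₚ) / (rₐ + rₚ).
e = (1.425e+10 − 1.375e+09) / (1.425e+10 + 1.375e+09) = 1.2875e+10 / 1.5625e+10 ≈ 0.824.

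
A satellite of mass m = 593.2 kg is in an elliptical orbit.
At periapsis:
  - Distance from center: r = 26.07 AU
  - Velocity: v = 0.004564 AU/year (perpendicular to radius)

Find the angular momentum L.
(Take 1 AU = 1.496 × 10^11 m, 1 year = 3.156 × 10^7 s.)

Convert to SI: r = 26.07 AU = 3.90007e+12 m; v = 0.004564 AU/year = 21.6342 m/s.
Since v is perpendicular to r, L = m · v · r.
L = 593.2 · 21.6342 · 3.90007e+12 kg·m²/s ≈ 5.005e+16 kg·m²/s.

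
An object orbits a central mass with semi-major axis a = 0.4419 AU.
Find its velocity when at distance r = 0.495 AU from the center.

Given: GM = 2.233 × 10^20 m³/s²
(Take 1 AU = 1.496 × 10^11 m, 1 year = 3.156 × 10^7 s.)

Convert to SI: a = 0.4419 AU = 6.61082e+10 m; r = 0.495 AU = 7.4052e+10 m.
Vis-viva: v = √(GM · (2/r − 1/a)).
2/r − 1/a = 2/7.4052e+10 − 1/6.61082e+10 = 1.18813e-11 m⁻¹.
v = √(2.233e+20 · 1.18813e-11) m/s ≈ 5.151e+04 m/s = 10.87 AU/year.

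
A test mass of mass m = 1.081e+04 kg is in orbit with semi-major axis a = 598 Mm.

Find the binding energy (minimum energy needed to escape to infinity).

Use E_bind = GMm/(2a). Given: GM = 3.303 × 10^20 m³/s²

Convert to SI: a = 598 Mm = 5.98e+08 m.
Total orbital energy is E = −GMm/(2a); binding energy is E_bind = −E = GMm/(2a).
E_bind = 3.303e+20 · 1.081e+04 / (2 · 5.98e+08) J ≈ 2.985e+15 J = 2.985 PJ.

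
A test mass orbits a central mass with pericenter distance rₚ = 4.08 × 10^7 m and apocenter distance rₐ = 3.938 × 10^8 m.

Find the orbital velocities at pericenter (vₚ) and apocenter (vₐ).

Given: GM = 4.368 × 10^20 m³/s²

Use the vis-viva equation v² = GM(2/r − 1/a) with a = (rₚ + rₐ)/2 = (4.08e+07 + 3.938e+08)/2 = 2.173e+08 m.
vₚ = √(GM · (2/rₚ − 1/a)) = √(4.368e+20 · (2/4.08e+07 − 1/2.173e+08)) m/s ≈ 4.405e+06 m/s = 4405 km/s.
vₐ = √(GM · (2/rₐ − 1/a)) = √(4.368e+20 · (2/3.938e+08 − 1/2.173e+08)) m/s ≈ 4.564e+05 m/s = 456.4 km/s.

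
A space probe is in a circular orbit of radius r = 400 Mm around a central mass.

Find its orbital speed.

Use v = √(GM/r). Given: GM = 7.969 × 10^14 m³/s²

Convert to SI: r = 400 Mm = 4e+08 m.
For a circular orbit, gravity supplies the centripetal force, so v = √(GM / r).
v = √(7.969e+14 / 4e+08) m/s ≈ 1411 m/s = 1.411 km/s.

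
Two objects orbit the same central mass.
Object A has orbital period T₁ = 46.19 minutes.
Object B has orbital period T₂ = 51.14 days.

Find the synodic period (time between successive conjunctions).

Convert to SI: T₁ = 46.19 minutes = 2771.4 s; T₂ = 51.14 days = 4.4185e+06 s.
T_syn = |T₁ · T₂ / (T₁ − T₂)|.
T_syn = |2771.4 · 4.4185e+06 / (2771.4 − 4.4185e+06)| s ≈ 2773 s = 46.22 minutes.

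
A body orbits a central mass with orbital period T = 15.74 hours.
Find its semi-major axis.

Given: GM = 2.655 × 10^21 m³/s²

Convert to SI: T = 15.74 hours = 56664 s.
Invert Kepler's third law: a = (GM · T² / (4π²))^(1/3).
Substituting T = 56664 s and GM = 2.655e+21 m³/s²:
a = (2.655e+21 · (56664)² / (4π²))^(1/3) m
a ≈ 5.999e+09 m = 5.999 Gm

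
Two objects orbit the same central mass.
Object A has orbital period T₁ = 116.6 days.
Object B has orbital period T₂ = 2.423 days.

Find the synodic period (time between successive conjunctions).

Convert to SI: T₁ = 116.6 days = 1.00742e+07 s; T₂ = 2.423 days = 209347 s.
T_syn = |T₁ · T₂ / (T₁ − T₂)|.
T_syn = |1.00742e+07 · 209347 / (1.00742e+07 − 209347)| s ≈ 2.138e+05 s = 2.474 days.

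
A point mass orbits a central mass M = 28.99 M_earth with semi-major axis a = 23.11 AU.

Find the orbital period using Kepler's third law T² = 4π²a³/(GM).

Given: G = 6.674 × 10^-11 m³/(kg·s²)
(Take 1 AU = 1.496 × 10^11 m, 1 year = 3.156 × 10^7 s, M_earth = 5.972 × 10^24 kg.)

Convert to SI: a = 23.11 AU = 3.45726e+12 m; M = 28.99 M_earth = 1.73128e+26 kg.
GM = G · M = 6.674e-11 · 1.73128e+26 = 1.15546e+16 m³/s².
Kepler's third law: T = 2π √(a³ / GM).
Substituting a = 3.45726e+12 m and GM = 1.15546e+16 m³/s²:
T = 2π √((3.45726e+12)³ / 1.15546e+16) s
T ≈ 3.758e+11 s = 1.191e+04 years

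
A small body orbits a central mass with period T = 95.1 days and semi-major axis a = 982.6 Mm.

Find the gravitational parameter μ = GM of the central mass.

Convert to SI: T = 95.1 days = 8.21664e+06 s; a = 982.6 Mm = 9.826e+08 m.
GM = 4π² · a³ / T².
GM = 4π² · (9.826e+08)³ / (8.21664e+06)² m³/s² ≈ 5.548e+14 m³/s² = 5.548 × 10^14 m³/s².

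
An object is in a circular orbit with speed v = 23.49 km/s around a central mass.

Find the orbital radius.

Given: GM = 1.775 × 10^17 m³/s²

Convert to SI: v = 23.49 km/s = 23490 m/s.
For a circular orbit, v² = GM / r, so r = GM / v².
r = 1.775e+17 / (23490)² m ≈ 3.217e+08 m = 3.217 × 10^8 m.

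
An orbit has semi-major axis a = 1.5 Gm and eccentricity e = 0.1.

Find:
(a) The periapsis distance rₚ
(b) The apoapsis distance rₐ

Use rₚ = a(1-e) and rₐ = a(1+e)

Convert to SI: a = 1.5 Gm = 1.5e+09 m.
(a) rₚ = a(1 − e) = 1.5e+09 · (1 − 0.1) = 1.5e+09 · 0.9 ≈ 1.35e+09 m = 1.35 Gm.
(b) rₐ = a(1 + e) = 1.5e+09 · (1 + 0.1) = 1.5e+09 · 1.1 ≈ 1.65e+09 m = 1.65 Gm.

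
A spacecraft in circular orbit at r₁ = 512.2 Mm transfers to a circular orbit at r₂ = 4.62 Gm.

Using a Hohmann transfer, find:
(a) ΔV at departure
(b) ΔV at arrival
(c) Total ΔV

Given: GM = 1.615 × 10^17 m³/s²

Convert to SI: r₁ = 512.2 Mm = 5.122e+08 m; r₂ = 4.62 Gm = 4.62e+09 m.
Transfer semi-major axis: a_t = (r₁ + r₂)/2 = (5.122e+08 + 4.62e+09)/2 = 2.5661e+09 m.
Circular speeds: v₁ = √(GM/r₁) = 17756.9 m/s, v₂ = √(GM/r₂) = 5912.42 m/s.
Transfer speeds (vis-viva v² = GM(2/r − 1/a_t)): v₁ᵗ = 23826 m/s, v₂ᵗ = 2641.49 m/s.
(a) ΔV₁ = |v₁ᵗ − v₁| ≈ 6069 m/s = 6.069 km/s.
(b) ΔV₂ = |v₂ − v₂ᵗ| ≈ 3271 m/s = 3.271 km/s.
(c) ΔV_total = ΔV₁ + ΔV₂ ≈ 9340 m/s = 9.34 km/s.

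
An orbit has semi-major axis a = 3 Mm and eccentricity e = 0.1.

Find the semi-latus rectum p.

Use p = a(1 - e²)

Convert to SI: a = 3 Mm = 3e+06 m.
p = a (1 − e²).
p = 3e+06 · (1 − (0.1)²) = 3e+06 · 0.99 ≈ 2.97e+06 m = 2.97 Mm.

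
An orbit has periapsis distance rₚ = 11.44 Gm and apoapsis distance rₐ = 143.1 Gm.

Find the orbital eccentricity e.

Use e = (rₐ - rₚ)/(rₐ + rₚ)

Convert to SI: rₚ = 11.44 Gm = 1.144e+10 m; rₐ = 143.1 Gm = 1.431e+11 m.
e = (rₐ − rₚ) / (rₐ + rₚ).
e = (1.431e+11 − 1.144e+10) / (1.431e+11 + 1.144e+10) = 1.3166e+11 / 1.5454e+11 ≈ 0.8519.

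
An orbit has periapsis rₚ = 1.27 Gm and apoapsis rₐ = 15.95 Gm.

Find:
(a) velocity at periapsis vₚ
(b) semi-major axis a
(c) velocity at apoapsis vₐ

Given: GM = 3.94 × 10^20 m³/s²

Convert to SI: rₚ = 1.27 Gm = 1.27e+09 m; rₐ = 15.95 Gm = 1.595e+10 m.
(a) With a = (rₚ + rₐ)/2 = 8.61e+09 m, vₚ = √(GM (2/rₚ − 1/a)) = √(3.94e+20 · (2/1.27e+09 − 1/8.61e+09)) m/s ≈ 7.581e+05 m/s
(b) a = (rₚ + rₐ)/2 = (1.27e+09 + 1.595e+10)/2 ≈ 8.61e+09 m
(c) With a = (rₚ + rₐ)/2 = 8.61e+09 m, vₐ = √(GM (2/rₐ − 1/a)) = √(3.94e+20 · (2/1.595e+10 − 1/8.61e+09)) m/s ≈ 6.036e+04 m/s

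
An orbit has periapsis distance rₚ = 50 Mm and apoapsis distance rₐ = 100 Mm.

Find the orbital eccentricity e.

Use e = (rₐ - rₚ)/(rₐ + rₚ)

Convert to SI: rₚ = 50 Mm = 5e+07 m; rₐ = 100 Mm = 1e+08 m.
e = (rₐ − rₚ) / (rₐ + rₚ).
e = (1e+08 − 5e+07) / (1e+08 + 5e+07) = 5e+07 / 1.5e+08 ≈ 0.3333.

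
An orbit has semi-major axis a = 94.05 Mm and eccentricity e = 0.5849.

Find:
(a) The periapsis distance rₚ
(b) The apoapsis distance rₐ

Convert to SI: a = 94.05 Mm = 9.405e+07 m.
(a) rₚ = a(1 − e) = 9.405e+07 · (1 − 0.5849) = 9.405e+07 · 0.4151 ≈ 3.904e+07 m = 39.04 Mm.
(b) rₐ = a(1 + e) = 9.405e+07 · (1 + 0.5849) = 9.405e+07 · 1.5849 ≈ 1.491e+08 m = 149.1 Mm.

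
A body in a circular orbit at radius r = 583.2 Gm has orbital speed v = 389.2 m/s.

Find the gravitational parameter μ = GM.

Convert to SI: r = 583.2 Gm = 5.832e+11 m.
For a circular orbit v² = GM/r, so GM = v² · r.
GM = (389.2)² · 5.832e+11 m³/s² ≈ 8.834e+16 m³/s² = 8.834 × 10^16 m³/s².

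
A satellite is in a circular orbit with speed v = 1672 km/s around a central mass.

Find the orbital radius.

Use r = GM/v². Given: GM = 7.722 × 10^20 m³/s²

Convert to SI: v = 1672 km/s = 1.672e+06 m/s.
For a circular orbit, v² = GM / r, so r = GM / v².
r = 7.722e+20 / (1.672e+06)² m ≈ 2.762e+08 m = 276.2 Mm.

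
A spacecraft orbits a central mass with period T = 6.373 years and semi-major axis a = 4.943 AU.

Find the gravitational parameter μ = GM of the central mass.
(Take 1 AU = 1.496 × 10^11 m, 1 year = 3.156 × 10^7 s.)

Convert to SI: T = 6.373 years = 2.01132e+08 s; a = 4.943 AU = 7.39473e+11 m.
GM = 4π² · a³ / T².
GM = 4π² · (7.39473e+11)³ / (2.01132e+08)² m³/s² ≈ 3.946e+20 m³/s² = 3.946 × 10^20 m³/s².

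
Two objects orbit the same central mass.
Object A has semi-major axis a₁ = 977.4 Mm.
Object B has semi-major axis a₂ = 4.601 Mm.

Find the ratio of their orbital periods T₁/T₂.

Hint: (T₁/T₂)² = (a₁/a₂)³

Convert to SI: a₁ = 977.4 Mm = 9.774e+08 m; a₂ = 4.601 Mm = 4.601e+06 m.
From Kepler's third law, (T₁/T₂)² = (a₁/a₂)³, so T₁/T₂ = (a₁/a₂)^(3/2).
a₁/a₂ = 9.774e+08 / 4.601e+06 = 212.432.
T₁/T₂ = (212.432)^(3/2) ≈ 3096.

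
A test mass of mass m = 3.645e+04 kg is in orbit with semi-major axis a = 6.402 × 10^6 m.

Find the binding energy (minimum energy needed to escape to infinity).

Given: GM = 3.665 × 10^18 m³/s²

Total orbital energy is E = −GMm/(2a); binding energy is E_bind = −E = GMm/(2a).
E_bind = 3.665e+18 · 3.645e+04 / (2 · 6.402e+06) J ≈ 1.043e+16 J = 10.43 PJ.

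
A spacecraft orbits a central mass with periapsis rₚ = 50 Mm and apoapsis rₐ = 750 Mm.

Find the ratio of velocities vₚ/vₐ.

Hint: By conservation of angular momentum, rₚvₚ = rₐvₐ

Convert to SI: rₚ = 50 Mm = 5e+07 m; rₐ = 750 Mm = 7.5e+08 m.
Conservation of angular momentum gives rₚvₚ = rₐvₐ, so vₚ/vₐ = rₐ/rₚ.
vₚ/vₐ = 7.5e+08 / 5e+07 ≈ 15.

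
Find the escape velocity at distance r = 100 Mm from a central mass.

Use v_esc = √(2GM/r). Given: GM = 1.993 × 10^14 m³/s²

Convert to SI: r = 100 Mm = 1e+08 m.
Escape velocity comes from setting total energy to zero: ½v² − GM/r = 0 ⇒ v_esc = √(2GM / r).
v_esc = √(2 · 1.993e+14 / 1e+08) m/s ≈ 1996 m/s = 1.996 km/s.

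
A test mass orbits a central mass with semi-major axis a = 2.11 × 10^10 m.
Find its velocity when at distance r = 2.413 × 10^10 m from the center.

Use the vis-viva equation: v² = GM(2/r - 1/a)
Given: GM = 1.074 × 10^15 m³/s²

Vis-viva: v = √(GM · (2/r − 1/a)).
2/r − 1/a = 2/2.413e+10 − 1/2.11e+10 = 3.5491e-11 m⁻¹.
v = √(1.074e+15 · 3.5491e-11) m/s ≈ 195.2 m/s = 195.2 m/s.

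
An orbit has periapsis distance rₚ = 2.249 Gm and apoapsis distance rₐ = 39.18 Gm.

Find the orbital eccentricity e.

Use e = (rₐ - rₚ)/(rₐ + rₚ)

Convert to SI: rₚ = 2.249 Gm = 2.249e+09 m; rₐ = 39.18 Gm = 3.918e+10 m.
e = (rₐ − rₚ) / (rₐ + rₚ).
e = (3.918e+10 − 2.249e+09) / (3.918e+10 + 2.249e+09) = 3.6931e+10 / 4.1429e+10 ≈ 0.8914.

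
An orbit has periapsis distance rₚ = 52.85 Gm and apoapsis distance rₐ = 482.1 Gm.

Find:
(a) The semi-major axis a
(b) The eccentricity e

Convert to SI: rₚ = 52.85 Gm = 5.285e+10 m; rₐ = 482.1 Gm = 4.821e+11 m.
(a) a = (rₚ + rₐ) / 2 = (5.285e+10 + 4.821e+11) / 2 ≈ 2.675e+11 m = 267.5 Gm.
(b) e = (rₐ − rₚ) / (rₐ + rₚ) = (4.821e+11 − 5.285e+10) / (4.821e+11 + 5.285e+10) ≈ 0.8024.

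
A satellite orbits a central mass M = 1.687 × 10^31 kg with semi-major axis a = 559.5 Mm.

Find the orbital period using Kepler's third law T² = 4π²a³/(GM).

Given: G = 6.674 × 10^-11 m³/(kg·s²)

Convert to SI: a = 559.5 Mm = 5.595e+08 m.
GM = G · M = 6.674e-11 · 1.687e+31 = 1.1259e+21 m³/s².
Kepler's third law: T = 2π √(a³ / GM).
Substituting a = 5.595e+08 m and GM = 1.1259e+21 m³/s²:
T = 2π √((5.595e+08)³ / 1.1259e+21) s
T ≈ 2478 s = 41.3 minutes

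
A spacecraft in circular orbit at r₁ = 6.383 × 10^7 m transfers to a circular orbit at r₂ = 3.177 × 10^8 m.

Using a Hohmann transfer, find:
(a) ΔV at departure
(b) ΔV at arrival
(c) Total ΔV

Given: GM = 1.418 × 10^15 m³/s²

Transfer semi-major axis: a_t = (r₁ + r₂)/2 = (6.383e+07 + 3.177e+08)/2 = 1.90765e+08 m.
Circular speeds: v₁ = √(GM/r₁) = 4713.31 m/s, v₂ = √(GM/r₂) = 2112.66 m/s.
Transfer speeds (vis-viva v² = GM(2/r − 1/a_t)): v₁ᵗ = 6082.54 m/s, v₂ᵗ = 1222.06 m/s.
(a) ΔV₁ = |v₁ᵗ − v₁| ≈ 1369 m/s = 1.369 km/s.
(b) ΔV₂ = |v₂ − v₂ᵗ| ≈ 890.6 m/s = 890.6 m/s.
(c) ΔV_total = ΔV₁ + ΔV₂ ≈ 2260 m/s = 2.26 km/s.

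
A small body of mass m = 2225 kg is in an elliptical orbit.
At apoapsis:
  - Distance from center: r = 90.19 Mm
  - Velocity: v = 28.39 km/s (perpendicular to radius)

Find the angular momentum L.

Convert to SI: r = 90.19 Mm = 9.019e+07 m; v = 28.39 km/s = 28390 m/s.
Since v is perpendicular to r, L = m · v · r.
L = 2225 · 28390 · 9.019e+07 kg·m²/s ≈ 5.697e+15 kg·m²/s.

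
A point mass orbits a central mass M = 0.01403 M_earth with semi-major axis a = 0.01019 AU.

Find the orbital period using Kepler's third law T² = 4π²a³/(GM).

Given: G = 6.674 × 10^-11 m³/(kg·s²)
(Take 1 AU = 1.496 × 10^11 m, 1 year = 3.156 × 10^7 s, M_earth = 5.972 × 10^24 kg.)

Convert to SI: a = 0.01019 AU = 1.52442e+09 m; M = 0.01403 M_earth = 8.37872e+22 kg.
GM = G · M = 6.674e-11 · 8.37872e+22 = 5.59196e+12 m³/s².
Kepler's third law: T = 2π √(a³ / GM).
Substituting a = 1.52442e+09 m and GM = 5.59196e+12 m³/s²:
T = 2π √((1.52442e+09)³ / 5.59196e+12) s
T ≈ 1.581e+08 s = 5.011 years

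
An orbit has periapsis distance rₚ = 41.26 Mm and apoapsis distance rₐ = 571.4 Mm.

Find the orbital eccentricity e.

Convert to SI: rₚ = 41.26 Mm = 4.126e+07 m; rₐ = 571.4 Mm = 5.714e+08 m.
e = (rₐ − rₚ) / (rₐ + rₚ).
e = (5.714e+08 − 4.126e+07) / (5.714e+08 + 4.126e+07) = 5.3014e+08 / 6.1266e+08 ≈ 0.8653.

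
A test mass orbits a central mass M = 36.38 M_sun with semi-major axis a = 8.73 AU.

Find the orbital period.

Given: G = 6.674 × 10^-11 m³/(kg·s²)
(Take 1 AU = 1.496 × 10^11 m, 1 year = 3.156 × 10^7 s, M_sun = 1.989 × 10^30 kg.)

Convert to SI: a = 8.73 AU = 1.30601e+12 m; M = 36.38 M_sun = 7.23598e+31 kg.
GM = G · M = 6.674e-11 · 7.23598e+31 = 4.82929e+21 m³/s².
Kepler's third law: T = 2π √(a³ / GM).
Substituting a = 1.30601e+12 m and GM = 4.82929e+21 m³/s²:
T = 2π √((1.30601e+12)³ / 4.82929e+21) s
T ≈ 1.349e+08 s = 4.276 years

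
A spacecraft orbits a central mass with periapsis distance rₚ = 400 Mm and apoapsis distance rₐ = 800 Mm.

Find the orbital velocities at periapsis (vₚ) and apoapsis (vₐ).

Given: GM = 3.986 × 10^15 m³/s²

Convert to SI: rₚ = 400 Mm = 4e+08 m; rₐ = 800 Mm = 8e+08 m.
Use the vis-viva equation v² = GM(2/r − 1/a) with a = (rₚ + rₐ)/2 = (4e+08 + 8e+08)/2 = 6e+08 m.
vₚ = √(GM · (2/rₚ − 1/a)) = √(3.986e+15 · (2/4e+08 − 1/6e+08)) m/s ≈ 3645 m/s = 3.645 km/s.
vₐ = √(GM · (2/rₐ − 1/a)) = √(3.986e+15 · (2/8e+08 − 1/6e+08)) m/s ≈ 1823 m/s = 1.823 km/s.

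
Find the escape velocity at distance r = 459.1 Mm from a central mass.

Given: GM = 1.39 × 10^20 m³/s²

Convert to SI: r = 459.1 Mm = 4.591e+08 m.
Escape velocity comes from setting total energy to zero: ½v² − GM/r = 0 ⇒ v_esc = √(2GM / r).
v_esc = √(2 · 1.39e+20 / 4.591e+08) m/s ≈ 7.782e+05 m/s = 778.2 km/s.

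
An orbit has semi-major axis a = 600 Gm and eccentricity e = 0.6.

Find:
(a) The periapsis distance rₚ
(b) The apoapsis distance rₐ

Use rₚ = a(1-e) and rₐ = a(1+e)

Convert to SI: a = 600 Gm = 6e+11 m.
(a) rₚ = a(1 − e) = 6e+11 · (1 − 0.6) = 6e+11 · 0.4 ≈ 2.4e+11 m = 240 Gm.
(b) rₐ = a(1 + e) = 6e+11 · (1 + 0.6) = 6e+11 · 1.6 ≈ 9.6e+11 m = 960 Gm.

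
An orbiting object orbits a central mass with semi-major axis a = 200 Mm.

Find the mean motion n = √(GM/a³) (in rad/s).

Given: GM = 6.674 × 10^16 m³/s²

Convert to SI: a = 200 Mm = 2e+08 m.
n = √(GM / a³).
n = √(6.674e+16 / (2e+08)³) rad/s ≈ 9.134e-05 rad/s.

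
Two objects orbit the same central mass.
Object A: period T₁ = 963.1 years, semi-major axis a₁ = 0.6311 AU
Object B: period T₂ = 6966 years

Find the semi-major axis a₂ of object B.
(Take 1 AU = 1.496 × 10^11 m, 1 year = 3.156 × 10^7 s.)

Convert to SI: T₁ = 963.1 years = 3.03954e+10 s; a₁ = 0.6311 AU = 9.44126e+10 m; T₂ = 6966 years = 2.19847e+11 s.
Kepler's third law: (T₁/T₂)² = (a₁/a₂)³ ⇒ a₂ = a₁ · (T₂/T₁)^(2/3).
T₂/T₁ = 2.19847e+11 / 3.03954e+10 = 7.23289.
a₂ = 9.44126e+10 · (7.23289)^(2/3) m ≈ 3.531e+11 m = 2.36 AU.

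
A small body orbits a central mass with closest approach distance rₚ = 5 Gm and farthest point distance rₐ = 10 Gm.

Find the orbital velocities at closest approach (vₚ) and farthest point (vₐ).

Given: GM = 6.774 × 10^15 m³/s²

Convert to SI: rₚ = 5 Gm = 5e+09 m; rₐ = 10 Gm = 1e+10 m.
Use the vis-viva equation v² = GM(2/r − 1/a) with a = (rₚ + rₐ)/2 = (5e+09 + 1e+10)/2 = 7.5e+09 m.
vₚ = √(GM · (2/rₚ − 1/a)) = √(6.774e+15 · (2/5e+09 − 1/7.5e+09)) m/s ≈ 1344 m/s = 1.344 km/s.
vₐ = √(GM · (2/rₐ − 1/a)) = √(6.774e+15 · (2/1e+10 − 1/7.5e+09)) m/s ≈ 672 m/s = 672 m/s.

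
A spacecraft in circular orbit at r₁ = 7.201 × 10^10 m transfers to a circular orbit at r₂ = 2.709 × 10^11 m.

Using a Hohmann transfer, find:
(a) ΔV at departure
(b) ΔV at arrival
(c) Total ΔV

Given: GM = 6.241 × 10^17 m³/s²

Transfer semi-major axis: a_t = (r₁ + r₂)/2 = (7.201e+10 + 2.709e+11)/2 = 1.71455e+11 m.
Circular speeds: v₁ = √(GM/r₁) = 2943.95 m/s, v₂ = √(GM/r₂) = 1517.83 m/s.
Transfer speeds (vis-viva v² = GM(2/r − 1/a_t)): v₁ᵗ = 3700.5 m/s, v₂ᵗ = 983.658 m/s.
(a) ΔV₁ = |v₁ᵗ − v₁| ≈ 756.5 m/s = 756.5 m/s.
(b) ΔV₂ = |v₂ − v₂ᵗ| ≈ 534.2 m/s = 534.2 m/s.
(c) ΔV_total = ΔV₁ + ΔV₂ ≈ 1291 m/s = 1.291 km/s.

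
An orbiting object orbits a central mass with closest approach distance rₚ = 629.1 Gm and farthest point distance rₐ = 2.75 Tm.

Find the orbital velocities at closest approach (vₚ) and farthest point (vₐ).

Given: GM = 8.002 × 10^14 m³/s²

Convert to SI: rₚ = 629.1 Gm = 6.291e+11 m; rₐ = 2.75 Tm = 2.75e+12 m.
Use the vis-viva equation v² = GM(2/r − 1/a) with a = (rₚ + rₐ)/2 = (6.291e+11 + 2.75e+12)/2 = 1.68955e+12 m.
vₚ = √(GM · (2/rₚ − 1/a)) = √(8.002e+14 · (2/6.291e+11 − 1/1.68955e+12)) m/s ≈ 45.5 m/s = 45.5 m/s.
vₐ = √(GM · (2/rₐ − 1/a)) = √(8.002e+14 · (2/2.75e+12 − 1/1.68955e+12)) m/s ≈ 10.41 m/s = 10.41 m/s.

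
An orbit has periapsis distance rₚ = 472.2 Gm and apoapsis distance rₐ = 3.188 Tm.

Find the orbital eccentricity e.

Convert to SI: rₚ = 472.2 Gm = 4.722e+11 m; rₐ = 3.188 Tm = 3.188e+12 m.
e = (rₐ − rₚ) / (rₐ + rₚ).
e = (3.188e+12 − 4.722e+11) / (3.188e+12 + 4.722e+11) = 2.7158e+12 / 3.6602e+12 ≈ 0.742.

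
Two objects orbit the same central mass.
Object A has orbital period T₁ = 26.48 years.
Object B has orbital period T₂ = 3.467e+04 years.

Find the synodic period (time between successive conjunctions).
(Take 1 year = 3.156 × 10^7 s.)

Convert to SI: T₁ = 26.48 years = 8.35709e+08 s; T₂ = 3.467e+04 years = 1.09419e+12 s.
T_syn = |T₁ · T₂ / (T₁ − T₂)|.
T_syn = |8.35709e+08 · 1.09419e+12 / (8.35709e+08 − 1.09419e+12)| s ≈ 8.363e+08 s = 26.5 years.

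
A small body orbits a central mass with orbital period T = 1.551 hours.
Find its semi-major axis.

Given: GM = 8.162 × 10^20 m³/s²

Convert to SI: T = 1.551 hours = 5583.6 s.
Invert Kepler's third law: a = (GM · T² / (4π²))^(1/3).
Substituting T = 5583.6 s and GM = 8.162e+20 m³/s²:
a = (8.162e+20 · (5583.6)² / (4π²))^(1/3) m
a ≈ 8.638e+08 m = 863.8 Mm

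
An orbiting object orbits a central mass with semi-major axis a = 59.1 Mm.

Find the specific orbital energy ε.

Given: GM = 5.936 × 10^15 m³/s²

Convert to SI: a = 59.1 Mm = 5.91e+07 m.
ε = −GM / (2a).
ε = −5.936e+15 / (2 · 5.91e+07) J/kg ≈ -5.022e+07 J/kg = -50.22 MJ/kg.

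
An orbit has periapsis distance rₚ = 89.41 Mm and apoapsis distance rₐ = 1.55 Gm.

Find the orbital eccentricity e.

Convert to SI: rₚ = 89.41 Mm = 8.941e+07 m; rₐ = 1.55 Gm = 1.55e+09 m.
e = (rₐ − rₚ) / (rₐ + rₚ).
e = (1.55e+09 − 8.941e+07) / (1.55e+09 + 8.941e+07) = 1.46059e+09 / 1.63941e+09 ≈ 0.8909.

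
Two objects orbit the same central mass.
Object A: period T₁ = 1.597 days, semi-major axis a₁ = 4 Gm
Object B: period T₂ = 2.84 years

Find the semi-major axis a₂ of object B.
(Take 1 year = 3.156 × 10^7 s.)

Convert to SI: T₁ = 1.597 days = 137981 s; a₁ = 4 Gm = 4e+09 m; T₂ = 2.84 years = 8.96304e+07 s.
Kepler's third law: (T₁/T₂)² = (a₁/a₂)³ ⇒ a₂ = a₁ · (T₂/T₁)^(2/3).
T₂/T₁ = 8.96304e+07 / 137981 = 649.586.
a₂ = 4e+09 · (649.586)^(2/3) m ≈ 3e+11 m = 300 Gm.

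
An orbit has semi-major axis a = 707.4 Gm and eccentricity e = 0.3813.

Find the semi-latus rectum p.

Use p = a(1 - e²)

Convert to SI: a = 707.4 Gm = 7.074e+11 m.
p = a (1 − e²).
p = 7.074e+11 · (1 − (0.3813)²) = 7.074e+11 · 0.85461 ≈ 6.046e+11 m = 604.6 Gm.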